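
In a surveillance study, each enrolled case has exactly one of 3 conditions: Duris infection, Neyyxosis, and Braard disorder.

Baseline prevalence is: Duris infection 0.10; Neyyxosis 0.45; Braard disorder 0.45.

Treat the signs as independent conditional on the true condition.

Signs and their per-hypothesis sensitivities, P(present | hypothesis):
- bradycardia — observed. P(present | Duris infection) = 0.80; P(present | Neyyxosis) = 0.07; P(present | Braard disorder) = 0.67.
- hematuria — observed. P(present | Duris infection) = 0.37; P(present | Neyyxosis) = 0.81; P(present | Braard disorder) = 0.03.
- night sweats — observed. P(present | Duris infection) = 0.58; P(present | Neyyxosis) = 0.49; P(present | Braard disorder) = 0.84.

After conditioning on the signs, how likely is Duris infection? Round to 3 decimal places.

By Bayes' rule with conditional independence, the unnormalized weight for each hypothesis is prior × ∏ likelihoods:
  Duris infection: 0.10 × 0.80 × 0.37 × 0.58 = 0.017168
  Neyyxosis: 0.45 × 0.07 × 0.81 × 0.49 = 0.012502
  Braard disorder: 0.45 × 0.67 × 0.03 × 0.84 = 0.0075978
Normalizing constant Z = 0.017168 + 0.012502 + 0.0075978 = 0.037268.
P(Duris infection | evidence) = 0.017168 / 0.037268 ≈ 0.461.

0.461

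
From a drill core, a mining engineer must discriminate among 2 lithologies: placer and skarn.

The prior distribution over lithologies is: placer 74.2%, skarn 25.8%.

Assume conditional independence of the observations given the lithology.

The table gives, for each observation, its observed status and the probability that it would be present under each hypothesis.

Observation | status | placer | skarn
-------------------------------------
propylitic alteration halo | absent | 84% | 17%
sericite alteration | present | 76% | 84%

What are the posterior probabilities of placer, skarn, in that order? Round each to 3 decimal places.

0.334, 0.666

For each hypothesis, the unnormalized posterior weight is prior × product of the observation likelihoods (using 1 − P(present | H) for each absent observation):
  placer: 0.742 × (1 − 0.84) × 0.76 = 0.090227
  skarn: 0.258 × (1 − 0.17) × 0.84 = 0.17988
Normalizing constant Z = 0.090227 + 0.17988 = 0.2701.
P(placer | evidence) = 0.090227 / 0.2701 ≈ 0.334
P(skarn | evidence) = 0.17988 / 0.2701 ≈ 0.666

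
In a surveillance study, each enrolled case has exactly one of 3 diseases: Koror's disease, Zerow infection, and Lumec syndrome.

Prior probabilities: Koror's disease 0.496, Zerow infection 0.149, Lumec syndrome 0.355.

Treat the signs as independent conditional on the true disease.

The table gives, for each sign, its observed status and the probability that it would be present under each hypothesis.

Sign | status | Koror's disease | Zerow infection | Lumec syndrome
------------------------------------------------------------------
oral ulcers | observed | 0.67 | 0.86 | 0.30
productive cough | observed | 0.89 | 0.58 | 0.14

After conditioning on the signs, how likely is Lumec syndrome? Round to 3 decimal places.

0.039

By Bayes' rule with conditional independence, the unnormalized weight for each hypothesis is prior × ∏ likelihoods:
  Koror's disease: 0.496 × 0.67 × 0.89 = 0.29576
  Zerow infection: 0.149 × 0.86 × 0.58 = 0.074321
  Lumec syndrome: 0.355 × 0.30 × 0.14 = 0.01491
The unnormalized weights sum to 0.385.
P(Lumec syndrome | evidence) = 0.01491 / 0.385 ≈ 0.039.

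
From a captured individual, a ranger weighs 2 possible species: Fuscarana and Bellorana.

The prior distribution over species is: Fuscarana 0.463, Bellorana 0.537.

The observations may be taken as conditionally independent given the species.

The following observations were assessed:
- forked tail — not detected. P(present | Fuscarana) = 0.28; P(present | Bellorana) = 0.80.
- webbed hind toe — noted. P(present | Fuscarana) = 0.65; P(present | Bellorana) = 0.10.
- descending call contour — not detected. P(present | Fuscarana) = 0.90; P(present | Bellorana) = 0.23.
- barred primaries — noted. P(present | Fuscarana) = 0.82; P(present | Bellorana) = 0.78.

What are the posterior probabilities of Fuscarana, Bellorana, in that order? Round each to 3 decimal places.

By Bayes' rule with conditional independence, the unnormalized weight for each hypothesis is prior × ∏ likelihoods (using 1 − P(present | H) for each absent observation):
  Fuscarana: 0.463 × (1 − 0.28) × 0.65 × (1 − 0.90) × 0.82 = 0.017768
  Bellorana: 0.537 × (1 − 0.80) × 0.10 × (1 − 0.23) × 0.78 = 0.0064504
The unnormalized weights sum to 0.024219.
P(Fuscarana | evidence) = 0.017768 / 0.024219 ≈ 0.734
P(Bellorana | evidence) = 0.0064504 / 0.024219 ≈ 0.266

0.734, 0.266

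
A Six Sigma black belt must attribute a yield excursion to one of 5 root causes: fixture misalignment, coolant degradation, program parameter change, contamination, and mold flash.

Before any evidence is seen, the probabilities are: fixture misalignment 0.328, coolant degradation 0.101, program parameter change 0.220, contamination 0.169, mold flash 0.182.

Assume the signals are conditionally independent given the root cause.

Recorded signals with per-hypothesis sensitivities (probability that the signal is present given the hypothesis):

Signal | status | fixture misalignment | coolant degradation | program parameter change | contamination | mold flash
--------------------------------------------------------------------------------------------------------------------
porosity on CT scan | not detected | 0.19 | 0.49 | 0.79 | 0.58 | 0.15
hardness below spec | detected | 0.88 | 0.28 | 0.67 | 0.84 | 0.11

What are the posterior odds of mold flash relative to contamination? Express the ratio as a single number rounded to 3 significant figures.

Posterior odds equal prior odds times the likelihood ratio; only the two competing hypotheses matter (using 1 − P(present | H) for each absent signal).
  mold flash: 0.182 × (1 − 0.15) × 0.11 = 0.017017
  contamination: 0.169 × (1 − 0.58) × 0.84 = 0.059623
Odds(mold flash : contamination) = 0.017017 / 0.059623 ≈ 0.285.

0.285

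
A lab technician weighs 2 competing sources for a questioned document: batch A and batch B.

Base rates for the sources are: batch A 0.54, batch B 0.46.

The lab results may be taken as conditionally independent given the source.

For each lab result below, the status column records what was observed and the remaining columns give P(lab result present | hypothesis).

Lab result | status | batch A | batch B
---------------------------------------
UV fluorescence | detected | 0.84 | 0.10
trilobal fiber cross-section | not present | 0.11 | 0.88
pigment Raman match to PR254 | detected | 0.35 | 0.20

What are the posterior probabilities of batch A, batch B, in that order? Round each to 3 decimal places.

For each hypothesis, the unnormalized posterior weight is prior × product of the lab result likelihoods (using 1 − P(present | H) for each absent lab result):
  batch A: 0.54 × 0.84 × (1 − 0.11) × 0.35 = 0.1413
  batch B: 0.46 × 0.10 × (1 − 0.88) × 0.20 = 0.001104
The unnormalized weights sum to 0.1424.
P(batch A | evidence) = 0.1413 / 0.1424 ≈ 0.992
P(batch B | evidence) = 0.001104 / 0.1424 ≈ 0.008

0.992, 0.008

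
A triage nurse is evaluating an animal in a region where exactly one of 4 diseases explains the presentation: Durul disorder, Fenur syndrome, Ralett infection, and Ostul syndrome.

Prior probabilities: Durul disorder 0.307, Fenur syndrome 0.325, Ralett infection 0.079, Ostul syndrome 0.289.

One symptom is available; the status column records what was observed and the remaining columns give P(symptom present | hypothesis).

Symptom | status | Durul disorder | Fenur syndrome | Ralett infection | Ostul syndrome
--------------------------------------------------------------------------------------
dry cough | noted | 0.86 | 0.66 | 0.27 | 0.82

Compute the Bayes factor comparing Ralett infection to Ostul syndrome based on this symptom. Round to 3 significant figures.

0.329

The Bayes factor is the ratio of the two likelihoods.
  Ralett infection: 0.27
  Ostul syndrome: 0.82
Bayes factor = 0.27 / 0.82 ≈ 0.329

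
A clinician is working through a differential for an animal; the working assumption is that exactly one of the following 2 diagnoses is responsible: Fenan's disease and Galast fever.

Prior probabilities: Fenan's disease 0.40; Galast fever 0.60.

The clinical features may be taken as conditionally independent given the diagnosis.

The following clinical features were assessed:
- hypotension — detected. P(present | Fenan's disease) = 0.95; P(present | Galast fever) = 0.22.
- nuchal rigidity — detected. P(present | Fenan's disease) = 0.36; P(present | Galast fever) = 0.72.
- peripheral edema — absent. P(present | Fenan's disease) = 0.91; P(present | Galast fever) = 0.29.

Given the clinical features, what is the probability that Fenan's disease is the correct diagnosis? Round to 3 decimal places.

For each hypothesis, the unnormalized posterior weight is prior × product of the clinical feature likelihoods (using 1 − P(present | H) for each absent clinical feature):
  Fenan's disease: 0.40 × 0.95 × 0.36 × (1 − 0.91) = 0.012312
  Galast fever: 0.60 × 0.22 × 0.72 × (1 − 0.29) = 0.067478
Marginal likelihood of the evidence = 0.07979.
P(Fenan's disease | evidence) = 0.012312 / 0.07979 ≈ 0.154.

0.154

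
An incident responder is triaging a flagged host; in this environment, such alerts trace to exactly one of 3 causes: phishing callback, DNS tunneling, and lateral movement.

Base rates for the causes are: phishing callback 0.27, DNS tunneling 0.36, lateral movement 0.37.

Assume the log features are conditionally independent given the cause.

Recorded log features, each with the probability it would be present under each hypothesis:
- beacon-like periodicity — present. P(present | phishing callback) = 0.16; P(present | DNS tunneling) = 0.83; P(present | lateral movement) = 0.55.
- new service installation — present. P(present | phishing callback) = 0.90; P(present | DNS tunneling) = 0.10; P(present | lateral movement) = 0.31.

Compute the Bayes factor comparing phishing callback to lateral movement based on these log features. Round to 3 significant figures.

0.845

Joint likelihood of the log feature pattern under each hypothesis:
  phishing callback: 0.16 × 0.90 = 0.144
  lateral movement: 0.55 × 0.31 = 0.1705
Bayes factor = 0.144 / 0.1705 ≈ 0.845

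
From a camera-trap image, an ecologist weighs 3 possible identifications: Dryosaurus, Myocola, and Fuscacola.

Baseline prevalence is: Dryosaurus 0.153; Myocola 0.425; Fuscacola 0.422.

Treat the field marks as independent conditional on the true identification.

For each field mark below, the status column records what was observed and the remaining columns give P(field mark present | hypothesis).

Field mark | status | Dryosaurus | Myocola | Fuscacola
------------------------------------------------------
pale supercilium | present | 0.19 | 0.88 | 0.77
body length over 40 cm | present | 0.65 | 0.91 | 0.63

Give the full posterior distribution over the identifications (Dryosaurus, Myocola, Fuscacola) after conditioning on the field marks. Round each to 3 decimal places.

0.034, 0.603, 0.363

For each hypothesis, the unnormalized posterior weight is prior × product of the field mark likelihoods:
  Dryosaurus: 0.153 × 0.19 × 0.65 = 0.018895
  Myocola: 0.425 × 0.88 × 0.91 = 0.34034
  Fuscacola: 0.422 × 0.77 × 0.63 = 0.20471
Normalizing constant Z = 0.018895 + 0.34034 + 0.20471 = 0.56395.
P(Dryosaurus | evidence) = 0.018895 / 0.56395 ≈ 0.034
P(Myocola | evidence) = 0.34034 / 0.56395 ≈ 0.603
P(Fuscacola | evidence) = 0.20471 / 0.56395 ≈ 0.363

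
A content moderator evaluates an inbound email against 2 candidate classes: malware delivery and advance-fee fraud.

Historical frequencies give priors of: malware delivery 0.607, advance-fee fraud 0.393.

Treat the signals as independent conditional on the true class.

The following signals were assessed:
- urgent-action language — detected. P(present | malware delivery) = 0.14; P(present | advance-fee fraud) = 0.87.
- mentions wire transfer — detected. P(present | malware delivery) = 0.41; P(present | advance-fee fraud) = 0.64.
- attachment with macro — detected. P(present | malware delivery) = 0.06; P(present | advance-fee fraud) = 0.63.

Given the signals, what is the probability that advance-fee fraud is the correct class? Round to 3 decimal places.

By Bayes' rule with conditional independence, the unnormalized weight for each hypothesis is prior × ∏ likelihoods:
  malware delivery: 0.607 × 0.14 × 0.41 × 0.06 = 0.0020905
  advance-fee fraud: 0.393 × 0.87 × 0.64 × 0.63 = 0.13786
The unnormalized weights sum to 0.13995.
P(advance-fee fraud | evidence) = 0.13786 / 0.13995 ≈ 0.985.

0.985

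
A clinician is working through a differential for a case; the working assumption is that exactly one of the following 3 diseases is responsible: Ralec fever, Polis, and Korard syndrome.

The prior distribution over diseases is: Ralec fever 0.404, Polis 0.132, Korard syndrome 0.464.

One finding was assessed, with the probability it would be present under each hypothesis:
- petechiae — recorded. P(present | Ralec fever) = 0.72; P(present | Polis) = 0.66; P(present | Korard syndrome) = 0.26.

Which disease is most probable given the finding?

Ralec fever

By Bayes' rule, the unnormalized weight for each hypothesis is prior × likelihood:
  Ralec fever: 0.404 × 0.72 = 0.29088
  Polis: 0.132 × 0.66 = 0.08712
  Korard syndrome: 0.464 × 0.26 = 0.12064
Normalizing constant Z = 0.29088 + 0.08712 + 0.12064 = 0.49864.
P(Ralec fever | evidence) ≈ 0.29088 / 0.49864 ≈ 0.583
P(Polis | evidence) ≈ 0.08712 / 0.49864 ≈ 0.175
P(Korard syndrome | evidence) ≈ 0.12064 / 0.49864 ≈ 0.242
The largest is 0.583, so Ralec fever is most probable.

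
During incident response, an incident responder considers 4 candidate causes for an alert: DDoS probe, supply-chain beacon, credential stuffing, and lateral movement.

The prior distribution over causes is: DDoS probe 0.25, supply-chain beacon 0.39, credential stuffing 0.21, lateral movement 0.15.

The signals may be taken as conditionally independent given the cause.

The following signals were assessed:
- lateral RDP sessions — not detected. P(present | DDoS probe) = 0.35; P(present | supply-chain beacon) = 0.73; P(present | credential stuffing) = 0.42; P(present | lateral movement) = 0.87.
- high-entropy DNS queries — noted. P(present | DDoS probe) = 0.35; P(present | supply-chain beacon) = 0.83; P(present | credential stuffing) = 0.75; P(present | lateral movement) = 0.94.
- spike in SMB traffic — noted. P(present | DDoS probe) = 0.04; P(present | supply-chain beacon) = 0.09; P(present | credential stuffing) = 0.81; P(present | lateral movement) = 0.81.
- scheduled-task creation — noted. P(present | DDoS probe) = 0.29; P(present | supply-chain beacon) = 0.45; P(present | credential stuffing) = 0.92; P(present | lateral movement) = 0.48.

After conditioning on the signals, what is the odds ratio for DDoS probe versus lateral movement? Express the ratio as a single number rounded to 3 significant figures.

Unnormalized posterior weight (prior times the signal likelihoods) for each of the two hypotheses (using 1 − P(present | H) for each absent signal):
  DDoS probe: 0.25 × (1 − 0.35) × 0.35 × 0.04 × 0.29 = 0.00065975
  lateral movement: 0.15 × (1 − 0.87) × 0.94 × 0.81 × 0.48 = 0.0071267
Posterior odds = 0.00065975 / 0.0071267 ≈ 0.0926.

0.0926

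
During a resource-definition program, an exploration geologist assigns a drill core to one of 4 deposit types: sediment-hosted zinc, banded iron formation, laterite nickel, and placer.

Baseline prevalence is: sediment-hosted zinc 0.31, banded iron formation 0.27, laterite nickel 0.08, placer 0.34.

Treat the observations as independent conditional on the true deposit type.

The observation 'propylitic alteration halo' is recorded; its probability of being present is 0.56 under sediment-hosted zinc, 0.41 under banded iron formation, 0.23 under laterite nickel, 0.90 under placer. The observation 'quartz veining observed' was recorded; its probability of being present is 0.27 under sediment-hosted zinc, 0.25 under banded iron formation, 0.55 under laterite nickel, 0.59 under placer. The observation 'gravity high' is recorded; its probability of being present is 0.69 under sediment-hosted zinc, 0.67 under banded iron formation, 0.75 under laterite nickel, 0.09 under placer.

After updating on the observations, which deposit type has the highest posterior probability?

Multiply each prior by the joint likelihood of the evidence pattern:
  sediment-hosted zinc: 0.31 × 0.56 × 0.27 × 0.69 = 0.032342
  banded iron formation: 0.27 × 0.41 × 0.25 × 0.67 = 0.018542
  laterite nickel: 0.08 × 0.23 × 0.55 × 0.75 = 0.00759
  placer: 0.34 × 0.90 × 0.59 × 0.09 = 0.016249
Marginal likelihood of the evidence = 0.074723.
P(sediment-hosted zinc | evidence) ≈ 0.032342 / 0.074723 ≈ 0.433
P(banded iron formation | evidence) ≈ 0.018542 / 0.074723 ≈ 0.248
P(laterite nickel | evidence) ≈ 0.00759 / 0.074723 ≈ 0.102
P(placer | evidence) ≈ 0.016249 / 0.074723 ≈ 0.217
The largest is 0.433, so sediment-hosted zinc is most probable.

sediment-hosted zinc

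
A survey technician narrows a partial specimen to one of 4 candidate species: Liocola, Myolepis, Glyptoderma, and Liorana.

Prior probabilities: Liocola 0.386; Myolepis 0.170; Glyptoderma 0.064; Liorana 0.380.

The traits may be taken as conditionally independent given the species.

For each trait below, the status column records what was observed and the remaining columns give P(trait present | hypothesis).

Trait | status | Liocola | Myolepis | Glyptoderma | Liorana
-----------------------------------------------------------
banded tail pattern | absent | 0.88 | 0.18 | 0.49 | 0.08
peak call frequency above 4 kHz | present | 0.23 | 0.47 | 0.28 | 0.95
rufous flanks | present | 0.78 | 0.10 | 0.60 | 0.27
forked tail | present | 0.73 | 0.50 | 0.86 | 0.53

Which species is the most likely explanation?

Liorana

Multiply each prior by the joint likelihood of the trait pattern (using 1 − P(present | H) for each absent trait):
  Liocola: 0.386 × (1 − 0.88) × 0.23 × 0.78 × 0.73 = 0.0060662
  Myolepis: 0.170 × (1 − 0.18) × 0.47 × 0.10 × 0.50 = 0.0032759
  Glyptoderma: 0.064 × (1 − 0.49) × 0.28 × 0.60 × 0.86 = 0.0047158
  Liorana: 0.380 × (1 − 0.08) × 0.95 × 0.27 × 0.53 = 0.047526
The unnormalized weights sum to 0.061584.
P(Liocola | evidence) ≈ 0.0060662 / 0.061584 ≈ 0.099
P(Myolepis | evidence) ≈ 0.0032759 / 0.061584 ≈ 0.053
P(Glyptoderma | evidence) ≈ 0.0047158 / 0.061584 ≈ 0.077
P(Liorana | evidence) ≈ 0.047526 / 0.061584 ≈ 0.772
The largest is 0.772, so Liorana is most probable.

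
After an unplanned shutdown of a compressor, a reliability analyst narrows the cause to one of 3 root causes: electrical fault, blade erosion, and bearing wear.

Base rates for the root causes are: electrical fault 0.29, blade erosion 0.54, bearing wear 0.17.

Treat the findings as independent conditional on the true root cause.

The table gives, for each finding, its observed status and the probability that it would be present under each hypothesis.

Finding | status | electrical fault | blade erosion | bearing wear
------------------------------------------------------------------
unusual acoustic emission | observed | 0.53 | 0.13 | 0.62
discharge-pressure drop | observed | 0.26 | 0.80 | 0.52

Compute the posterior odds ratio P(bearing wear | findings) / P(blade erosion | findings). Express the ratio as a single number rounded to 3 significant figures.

0.976

Unnormalized posterior weight (prior times the finding likelihoods) for each of the two hypotheses:
  bearing wear: 0.17 × 0.62 × 0.52 = 0.054808
  blade erosion: 0.54 × 0.13 × 0.80 = 0.05616
Odds(bearing wear : blade erosion) = 0.054808 / 0.05616 ≈ 0.976.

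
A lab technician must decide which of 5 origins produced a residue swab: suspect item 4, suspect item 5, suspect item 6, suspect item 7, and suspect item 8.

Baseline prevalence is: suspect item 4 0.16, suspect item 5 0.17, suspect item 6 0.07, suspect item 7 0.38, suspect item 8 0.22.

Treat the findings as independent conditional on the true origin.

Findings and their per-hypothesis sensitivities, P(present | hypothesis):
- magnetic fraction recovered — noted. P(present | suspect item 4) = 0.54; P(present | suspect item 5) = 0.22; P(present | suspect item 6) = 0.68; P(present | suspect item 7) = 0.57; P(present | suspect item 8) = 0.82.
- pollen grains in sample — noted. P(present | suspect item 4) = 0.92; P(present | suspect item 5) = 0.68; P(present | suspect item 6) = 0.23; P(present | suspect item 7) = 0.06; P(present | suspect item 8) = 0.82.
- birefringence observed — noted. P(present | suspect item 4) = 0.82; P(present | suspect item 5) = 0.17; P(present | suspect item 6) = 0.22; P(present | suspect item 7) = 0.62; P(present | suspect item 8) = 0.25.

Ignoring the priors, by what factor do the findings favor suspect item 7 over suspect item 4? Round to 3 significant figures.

0.0521

Take the product of per-finding likelihoods under each hypothesis, then divide.
  suspect item 7: 0.57 × 0.06 × 0.62 = 0.021204
  suspect item 4: 0.54 × 0.92 × 0.82 = 0.40738
Bayes factor = 0.021204 / 0.40738 ≈ 0.0521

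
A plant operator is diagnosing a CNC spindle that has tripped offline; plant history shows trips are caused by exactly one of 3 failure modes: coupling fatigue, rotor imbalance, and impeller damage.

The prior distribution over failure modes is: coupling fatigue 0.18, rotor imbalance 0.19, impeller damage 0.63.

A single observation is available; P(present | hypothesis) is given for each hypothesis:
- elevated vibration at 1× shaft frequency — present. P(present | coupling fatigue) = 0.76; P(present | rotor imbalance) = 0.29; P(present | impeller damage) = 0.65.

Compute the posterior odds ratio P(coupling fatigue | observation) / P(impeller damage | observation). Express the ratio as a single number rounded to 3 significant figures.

0.334

The normalizing constant cancels in an odds ratio, so compute prior × likelihood for the two hypotheses only:
  coupling fatigue: 0.18 × 0.76 = 0.1368
  impeller damage: 0.63 × 0.65 = 0.4095
Posterior odds = 0.1368 / 0.4095 ≈ 0.334.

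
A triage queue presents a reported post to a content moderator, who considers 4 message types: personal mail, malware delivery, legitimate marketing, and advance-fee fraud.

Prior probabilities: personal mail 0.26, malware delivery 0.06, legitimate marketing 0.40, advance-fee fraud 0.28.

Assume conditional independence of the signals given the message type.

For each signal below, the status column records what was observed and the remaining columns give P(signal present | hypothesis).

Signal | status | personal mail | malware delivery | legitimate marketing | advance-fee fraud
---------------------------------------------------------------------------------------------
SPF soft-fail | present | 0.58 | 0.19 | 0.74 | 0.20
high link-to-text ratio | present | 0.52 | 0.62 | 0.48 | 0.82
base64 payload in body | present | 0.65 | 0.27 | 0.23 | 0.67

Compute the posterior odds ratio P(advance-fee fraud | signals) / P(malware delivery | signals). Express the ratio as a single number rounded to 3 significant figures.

16.1

Posterior odds equal prior odds times the likelihood ratio; only the two competing hypotheses matter.
  advance-fee fraud: 0.28 × 0.20 × 0.82 × 0.67 = 0.030766
  malware delivery: 0.06 × 0.19 × 0.62 × 0.27 = 0.0019084
Odds(advance-fee fraud : malware delivery) = 0.030766 / 0.0019084 ≈ 16.1.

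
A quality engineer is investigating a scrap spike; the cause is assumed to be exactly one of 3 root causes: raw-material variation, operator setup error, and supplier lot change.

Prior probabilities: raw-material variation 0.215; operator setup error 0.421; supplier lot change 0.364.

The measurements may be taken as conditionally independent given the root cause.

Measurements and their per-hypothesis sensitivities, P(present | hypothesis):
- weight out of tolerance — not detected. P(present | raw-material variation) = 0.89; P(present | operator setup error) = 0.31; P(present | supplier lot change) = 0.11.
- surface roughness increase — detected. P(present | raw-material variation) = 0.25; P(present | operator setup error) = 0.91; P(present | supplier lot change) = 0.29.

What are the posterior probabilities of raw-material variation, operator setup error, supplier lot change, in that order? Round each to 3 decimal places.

0.016, 0.726, 0.258

By Bayes' rule with conditional independence, the unnormalized weight for each hypothesis is prior × ∏ likelihoods (using 1 − P(present | H) for each absent measurement):
  raw-material variation: 0.215 × (1 − 0.89) × 0.25 = 0.0059125
  operator setup error: 0.421 × (1 − 0.31) × 0.91 = 0.26435
  supplier lot change: 0.364 × (1 − 0.11) × 0.29 = 0.093948
Normalizing constant Z = 0.0059125 + 0.26435 + 0.093948 = 0.36421.
P(raw-material variation | evidence) = 0.0059125 / 0.36421 ≈ 0.016
P(operator setup error | evidence) = 0.26435 / 0.36421 ≈ 0.726
P(supplier lot change | evidence) = 0.093948 / 0.36421 ≈ 0.258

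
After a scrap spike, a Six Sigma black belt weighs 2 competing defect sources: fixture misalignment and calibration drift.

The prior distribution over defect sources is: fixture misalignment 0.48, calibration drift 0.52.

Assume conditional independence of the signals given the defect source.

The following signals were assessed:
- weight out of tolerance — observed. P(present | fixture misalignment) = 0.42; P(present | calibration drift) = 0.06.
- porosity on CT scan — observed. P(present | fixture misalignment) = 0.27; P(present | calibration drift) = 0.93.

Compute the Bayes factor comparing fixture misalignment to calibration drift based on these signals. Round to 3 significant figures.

Joint likelihood of the signal pattern under each hypothesis:
  fixture misalignment: 0.42 × 0.27 = 0.1134
  calibration drift: 0.06 × 0.93 = 0.0558
Bayes factor = 0.1134 / 0.0558 ≈ 2.03

2.03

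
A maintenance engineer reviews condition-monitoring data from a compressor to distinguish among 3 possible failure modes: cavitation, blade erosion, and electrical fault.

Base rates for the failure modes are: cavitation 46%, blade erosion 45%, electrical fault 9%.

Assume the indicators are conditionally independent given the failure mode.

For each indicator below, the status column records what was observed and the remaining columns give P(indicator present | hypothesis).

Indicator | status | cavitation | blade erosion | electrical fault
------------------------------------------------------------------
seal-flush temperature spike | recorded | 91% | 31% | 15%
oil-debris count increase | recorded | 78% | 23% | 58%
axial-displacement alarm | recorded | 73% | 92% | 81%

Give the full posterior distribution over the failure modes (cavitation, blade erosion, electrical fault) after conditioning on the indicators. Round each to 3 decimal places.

0.869, 0.108, 0.023

Multiply each prior by the joint likelihood of the indicator pattern:
  cavitation: 0.46 × 0.91 × 0.78 × 0.73 = 0.23835
  blade erosion: 0.45 × 0.31 × 0.23 × 0.92 = 0.029518
  electrical fault: 0.09 × 0.15 × 0.58 × 0.81 = 0.0063423
Marginal likelihood of the evidence = 0.27421.
P(cavitation | evidence) = 0.23835 / 0.27421 ≈ 0.869
P(blade erosion | evidence) = 0.029518 / 0.27421 ≈ 0.108
P(electrical fault | evidence) = 0.0063423 / 0.27421 ≈ 0.023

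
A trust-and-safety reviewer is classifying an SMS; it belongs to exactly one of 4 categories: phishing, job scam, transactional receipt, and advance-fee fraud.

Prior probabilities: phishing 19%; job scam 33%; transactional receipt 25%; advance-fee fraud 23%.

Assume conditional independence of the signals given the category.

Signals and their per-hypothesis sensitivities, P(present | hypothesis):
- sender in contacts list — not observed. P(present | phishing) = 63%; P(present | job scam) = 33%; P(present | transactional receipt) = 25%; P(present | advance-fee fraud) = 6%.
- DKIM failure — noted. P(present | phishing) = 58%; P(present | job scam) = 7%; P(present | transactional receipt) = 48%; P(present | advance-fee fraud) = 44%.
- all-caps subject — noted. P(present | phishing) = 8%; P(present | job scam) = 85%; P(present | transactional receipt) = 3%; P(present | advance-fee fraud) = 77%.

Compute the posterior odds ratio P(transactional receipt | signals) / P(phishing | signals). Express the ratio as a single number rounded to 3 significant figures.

0.828

Posterior odds equal prior odds times the likelihood ratio; only the two competing hypotheses matter (using 1 − P(present | H) for each absent signal).
  transactional receipt: 0.25 × (1 − 0.25) × 0.48 × 0.03 = 0.0027
  phishing: 0.19 × (1 − 0.63) × 0.58 × 0.08 = 0.0032619
Posterior odds = 0.0027 / 0.0032619 ≈ 0.828.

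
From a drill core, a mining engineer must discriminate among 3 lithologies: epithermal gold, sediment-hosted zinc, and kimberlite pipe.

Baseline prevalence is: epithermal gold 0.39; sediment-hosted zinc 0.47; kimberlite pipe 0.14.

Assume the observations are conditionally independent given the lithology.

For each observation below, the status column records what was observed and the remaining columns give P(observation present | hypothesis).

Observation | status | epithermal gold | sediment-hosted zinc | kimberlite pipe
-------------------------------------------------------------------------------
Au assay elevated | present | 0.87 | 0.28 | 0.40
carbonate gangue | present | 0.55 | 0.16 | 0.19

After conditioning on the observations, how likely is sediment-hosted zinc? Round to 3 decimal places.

0.096

For each hypothesis, the unnormalized posterior weight is prior × product of the observation likelihoods:
  epithermal gold: 0.39 × 0.87 × 0.55 = 0.18662
  sediment-hosted zinc: 0.47 × 0.28 × 0.16 = 0.021056
  kimberlite pipe: 0.14 × 0.40 × 0.19 = 0.01064
The unnormalized weights sum to 0.21831.
P(sediment-hosted zinc | evidence) = 0.021056 / 0.21831 ≈ 0.096.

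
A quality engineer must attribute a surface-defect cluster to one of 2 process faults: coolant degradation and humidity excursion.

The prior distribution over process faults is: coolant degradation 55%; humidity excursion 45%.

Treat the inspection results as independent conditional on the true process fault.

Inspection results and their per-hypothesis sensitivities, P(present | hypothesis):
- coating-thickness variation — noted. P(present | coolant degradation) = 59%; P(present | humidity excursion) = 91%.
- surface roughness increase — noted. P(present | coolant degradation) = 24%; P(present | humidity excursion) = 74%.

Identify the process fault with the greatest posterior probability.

humidity excursion

Multiply each prior by the joint likelihood of the inspection result pattern:
  coolant degradation: 0.55 × 0.59 × 0.24 = 0.07788
  humidity excursion: 0.45 × 0.91 × 0.74 = 0.30303
Marginal likelihood of the evidence = 0.38091.
P(coolant degradation | evidence) ≈ 0.07788 / 0.38091 ≈ 0.204
P(humidity excursion | evidence) ≈ 0.30303 / 0.38091 ≈ 0.796
The largest is 0.796, so humidity excursion is most probable.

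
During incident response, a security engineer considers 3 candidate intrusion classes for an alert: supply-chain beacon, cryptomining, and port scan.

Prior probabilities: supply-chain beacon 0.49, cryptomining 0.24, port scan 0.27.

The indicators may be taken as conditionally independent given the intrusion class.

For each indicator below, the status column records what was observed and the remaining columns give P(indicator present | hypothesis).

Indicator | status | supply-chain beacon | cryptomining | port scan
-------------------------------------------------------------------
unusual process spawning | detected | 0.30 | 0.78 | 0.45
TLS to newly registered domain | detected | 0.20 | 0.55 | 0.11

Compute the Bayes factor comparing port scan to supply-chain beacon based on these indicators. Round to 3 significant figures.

0.825

Joint likelihood of the indicator pattern under each hypothesis:
  port scan: 0.45 × 0.11 = 0.0495
  supply-chain beacon: 0.30 × 0.20 = 0.06
Bayes factor = 0.0495 / 0.06 ≈ 0.825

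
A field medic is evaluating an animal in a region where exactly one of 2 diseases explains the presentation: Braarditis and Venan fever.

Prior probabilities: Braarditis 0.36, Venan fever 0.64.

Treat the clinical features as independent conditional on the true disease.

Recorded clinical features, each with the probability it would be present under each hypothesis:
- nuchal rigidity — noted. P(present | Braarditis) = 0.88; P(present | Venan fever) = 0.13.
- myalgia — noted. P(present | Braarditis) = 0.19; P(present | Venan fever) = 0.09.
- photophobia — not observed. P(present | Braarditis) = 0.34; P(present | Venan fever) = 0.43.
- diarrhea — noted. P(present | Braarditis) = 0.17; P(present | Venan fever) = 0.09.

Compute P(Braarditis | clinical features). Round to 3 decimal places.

0.946

Multiply each prior by the joint likelihood of the clinical feature pattern (using 1 − P(present | H) for each absent clinical feature):
  Braarditis: 0.36 × 0.88 × 0.19 × (1 − 0.34) × 0.17 = 0.0067535
  Venan fever: 0.64 × 0.13 × 0.09 × (1 − 0.43) × 0.09 = 0.00038413
The unnormalized weights sum to 0.0071377.
P(Braarditis | evidence) = 0.0067535 / 0.0071377 ≈ 0.946.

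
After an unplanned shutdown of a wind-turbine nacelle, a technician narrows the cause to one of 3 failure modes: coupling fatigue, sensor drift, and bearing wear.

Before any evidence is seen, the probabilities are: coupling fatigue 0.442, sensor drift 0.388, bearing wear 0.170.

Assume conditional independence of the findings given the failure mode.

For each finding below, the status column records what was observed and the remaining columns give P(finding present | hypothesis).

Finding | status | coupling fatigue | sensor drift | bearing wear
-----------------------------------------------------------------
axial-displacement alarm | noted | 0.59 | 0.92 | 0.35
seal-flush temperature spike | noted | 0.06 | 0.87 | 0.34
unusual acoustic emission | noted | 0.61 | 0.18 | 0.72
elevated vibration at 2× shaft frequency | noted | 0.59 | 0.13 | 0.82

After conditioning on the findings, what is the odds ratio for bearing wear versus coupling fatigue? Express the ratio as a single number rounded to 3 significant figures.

2.12

Posterior odds equal prior odds times the likelihood ratio; only the two competing hypotheses matter.
  bearing wear: 0.170 × 0.35 × 0.34 × 0.72 × 0.82 = 0.011944
  coupling fatigue: 0.442 × 0.59 × 0.06 × 0.61 × 0.59 = 0.0056313
Odds(bearing wear : coupling fatigue) = 0.011944 / 0.0056313 ≈ 2.12.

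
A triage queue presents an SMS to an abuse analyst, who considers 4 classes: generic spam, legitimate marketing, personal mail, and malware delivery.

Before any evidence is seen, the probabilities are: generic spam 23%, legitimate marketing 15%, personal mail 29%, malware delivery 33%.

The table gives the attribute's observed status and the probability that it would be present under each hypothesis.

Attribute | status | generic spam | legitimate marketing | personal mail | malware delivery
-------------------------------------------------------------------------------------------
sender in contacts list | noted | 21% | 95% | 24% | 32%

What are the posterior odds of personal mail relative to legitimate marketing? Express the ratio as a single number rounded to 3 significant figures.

Unnormalized posterior weight (prior times the attribute likelihood) for each of the two hypotheses:
  personal mail: 0.29 × 0.24 = 0.0696
  legitimate marketing: 0.15 × 0.95 = 0.1425
Posterior odds = 0.0696 / 0.1425 ≈ 0.488.

0.488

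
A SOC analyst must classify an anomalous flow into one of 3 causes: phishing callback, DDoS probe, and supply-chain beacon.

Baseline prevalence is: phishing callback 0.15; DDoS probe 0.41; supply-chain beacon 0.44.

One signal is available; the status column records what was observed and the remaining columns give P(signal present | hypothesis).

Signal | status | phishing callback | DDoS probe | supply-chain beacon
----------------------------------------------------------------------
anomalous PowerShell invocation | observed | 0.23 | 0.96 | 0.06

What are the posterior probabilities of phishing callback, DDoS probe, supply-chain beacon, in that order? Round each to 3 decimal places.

0.076, 0.866, 0.058

By Bayes' rule, the unnormalized weight for each hypothesis is prior × likelihood:
  phishing callback: 0.15 × 0.23 = 0.0345
  DDoS probe: 0.41 × 0.96 = 0.3936
  supply-chain beacon: 0.44 × 0.06 = 0.0264
The unnormalized weights sum to 0.4545.
P(phishing callback | evidence) = 0.0345 / 0.4545 ≈ 0.076
P(DDoS probe | evidence) = 0.3936 / 0.4545 ≈ 0.866
P(supply-chain beacon | evidence) = 0.0264 / 0.4545 ≈ 0.058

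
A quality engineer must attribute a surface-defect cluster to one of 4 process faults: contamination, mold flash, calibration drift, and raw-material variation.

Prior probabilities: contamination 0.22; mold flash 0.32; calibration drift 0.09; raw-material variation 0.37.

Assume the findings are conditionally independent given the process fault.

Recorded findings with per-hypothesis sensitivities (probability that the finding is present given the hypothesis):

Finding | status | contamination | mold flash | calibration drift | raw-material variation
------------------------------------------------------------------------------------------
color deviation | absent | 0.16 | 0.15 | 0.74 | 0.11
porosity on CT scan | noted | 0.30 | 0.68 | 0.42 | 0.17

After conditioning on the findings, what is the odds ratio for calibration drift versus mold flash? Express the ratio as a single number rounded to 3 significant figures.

0.0531

Posterior odds equal prior odds times the likelihood ratio; only the two competing hypotheses matter (using 1 − P(present | H) for each absent finding).
  calibration drift: 0.09 × (1 − 0.74) × 0.42 = 0.009828
  mold flash: 0.32 × (1 − 0.15) × 0.68 = 0.18496
Posterior odds = 0.009828 / 0.18496 ≈ 0.0531.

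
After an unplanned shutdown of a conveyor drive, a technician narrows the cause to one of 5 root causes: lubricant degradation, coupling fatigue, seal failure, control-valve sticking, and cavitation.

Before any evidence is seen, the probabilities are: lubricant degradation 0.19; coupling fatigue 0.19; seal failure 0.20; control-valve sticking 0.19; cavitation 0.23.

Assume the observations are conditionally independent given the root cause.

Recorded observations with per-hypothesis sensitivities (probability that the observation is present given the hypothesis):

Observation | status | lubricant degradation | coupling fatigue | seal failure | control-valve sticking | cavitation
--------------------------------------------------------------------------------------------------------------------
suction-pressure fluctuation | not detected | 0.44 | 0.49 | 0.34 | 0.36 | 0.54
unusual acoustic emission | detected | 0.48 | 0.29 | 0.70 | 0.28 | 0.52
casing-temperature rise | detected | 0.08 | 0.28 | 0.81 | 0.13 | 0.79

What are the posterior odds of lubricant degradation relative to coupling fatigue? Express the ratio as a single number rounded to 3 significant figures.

Posterior odds equal prior odds times the likelihood ratio; only the two competing hypotheses matter (using 1 − P(present | H) for each absent observation).
  lubricant degradation: 0.19 × (1 − 0.44) × 0.48 × 0.08 = 0.0040858
  coupling fatigue: 0.19 × (1 − 0.49) × 0.29 × 0.28 = 0.0078683
Odds(lubricant degradation : coupling fatigue) = 0.0040858 / 0.0078683 ≈ 0.519.

0.519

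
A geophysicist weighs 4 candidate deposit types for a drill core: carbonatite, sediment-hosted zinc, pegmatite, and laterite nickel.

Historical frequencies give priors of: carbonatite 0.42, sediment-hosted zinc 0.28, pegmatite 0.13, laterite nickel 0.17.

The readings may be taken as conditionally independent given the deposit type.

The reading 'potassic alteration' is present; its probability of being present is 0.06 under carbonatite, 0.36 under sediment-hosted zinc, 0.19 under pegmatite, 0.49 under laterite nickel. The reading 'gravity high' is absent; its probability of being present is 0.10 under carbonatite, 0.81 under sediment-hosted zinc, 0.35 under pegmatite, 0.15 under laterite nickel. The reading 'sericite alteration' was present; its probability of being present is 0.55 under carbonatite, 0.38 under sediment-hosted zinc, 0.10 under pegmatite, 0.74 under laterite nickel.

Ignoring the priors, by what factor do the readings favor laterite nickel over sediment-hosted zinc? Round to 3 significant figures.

11.9

Take the product of per-reading likelihoods under each hypothesis (using 1 − P(present | H) for each absent reading), then divide.
  laterite nickel: 0.49 × (1 − 0.15) × 0.74 = 0.30821
  sediment-hosted zinc: 0.36 × (1 − 0.81) × 0.38 = 0.025992
Bayes factor = 0.30821 / 0.025992 ≈ 11.9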